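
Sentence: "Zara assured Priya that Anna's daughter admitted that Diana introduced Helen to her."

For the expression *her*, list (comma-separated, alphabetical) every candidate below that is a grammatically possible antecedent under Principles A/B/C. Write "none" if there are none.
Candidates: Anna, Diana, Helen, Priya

Anna, Priya

*her* is a pronoun; Principle B requires it to be free in its binding domain — the clause headed by 'introduced'.
— Anna: possessor inside the subject DP of the clause headed by 'admitted'; does not c-command the pronoun — Principle B does not apply; allowed.
— Diana: subject of the clause headed by 'introduced'; c-commands the pronoun within its binding domain — blocked (Principle B).
— Helen: object of the clause headed by 'introduced'; c-commands the pronoun within its binding domain — blocked (Principle B).
— Priya: object of the matrix clause; c-commands the pronoun but lies outside its binding domain — allowed.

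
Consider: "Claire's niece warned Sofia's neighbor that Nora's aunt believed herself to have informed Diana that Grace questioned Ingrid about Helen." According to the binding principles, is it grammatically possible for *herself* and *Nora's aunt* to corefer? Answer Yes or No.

Yes

*herself* is a reflexive; Principle A requires it to be bound within its binding domain — the clause headed by 'believed'.
— Nora's aunt: subject of the clause headed by 'believed'; c-commands the reflexive within its binding domain — allowed (Principle A).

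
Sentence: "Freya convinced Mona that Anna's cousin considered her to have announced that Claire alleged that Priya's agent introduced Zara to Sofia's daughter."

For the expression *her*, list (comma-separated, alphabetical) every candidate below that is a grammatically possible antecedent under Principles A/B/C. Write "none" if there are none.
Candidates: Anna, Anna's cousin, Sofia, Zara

Anna

*her* is a pronoun; Principle B requires it to be free in its binding domain — the clause headed by 'considered'.
— Anna: possessor inside the subject DP of the clause headed by 'considered'; does not c-command the pronoun — Principle B does not apply; allowed.
— Anna's cousin: subject of the clause headed by 'considered'; c-commands the pronoun within its binding domain — blocked (Principle B).
— Sofia: possessor inside the second object DP of the clause headed by 'introduced'; is c-commanded by the pronoun; coreference would bind this R-expression — blocked (Principle C).
— Zara: object of the clause headed by 'introduced'; is c-commanded by the pronoun; coreference would bind this R-expression — blocked (Principle C).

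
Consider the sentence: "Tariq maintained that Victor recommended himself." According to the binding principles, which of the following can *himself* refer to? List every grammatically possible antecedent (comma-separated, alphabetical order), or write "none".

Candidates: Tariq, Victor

Victor

*himself* is a reflexive; Principle A requires it to be bound within its binding domain — the clause headed by 'recommended'.
— Tariq: subject of the matrix clause; c-commands the reflexive but lies outside its binding domain — cannot bind it (Principle A).
— Victor: subject of the clause headed by 'recommended'; c-commands the reflexive within its binding domain — allowed (Principle A).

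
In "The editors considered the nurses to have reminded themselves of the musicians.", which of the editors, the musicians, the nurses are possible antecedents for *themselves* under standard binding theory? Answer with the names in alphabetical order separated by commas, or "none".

*themselves* is a reflexive; Principle A requires it to be bound within its binding domain — the clause headed by 'reminded'.
— the editors: subject of the matrix clause; c-commands the reflexive but lies outside its binding domain — cannot bind it (Principle A).
— the musicians: second object of the clause headed by 'reminded'; does not c-command the reflexive — cannot bind it (Principle A).
— the nurses: subject of the clause headed by 'reminded'; c-commands the reflexive within its binding domain — allowed (Principle A).

the nurses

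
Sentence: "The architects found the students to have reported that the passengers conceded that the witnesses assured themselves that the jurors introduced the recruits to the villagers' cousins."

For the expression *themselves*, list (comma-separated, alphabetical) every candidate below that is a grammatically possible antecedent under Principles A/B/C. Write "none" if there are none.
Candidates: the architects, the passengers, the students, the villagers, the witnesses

the witnesses

*themselves* is a reflexive; Principle A requires it to be bound within its binding domain — the clause headed by 'assured'.
— the architects: subject of the matrix clause; c-commands the reflexive but lies outside its binding domain — cannot bind it (Principle A).
— the passengers: subject of the clause headed by 'conceded'; c-commands the reflexive but lies outside its binding domain — cannot bind it (Principle A).
— the students: subject of the clause headed by 'reported'; c-commands the reflexive but lies outside its binding domain — cannot bind it (Principle A).
— the villagers: possessor inside the second object DP of the clause headed by 'introduced'; does not c-command the reflexive — cannot bind it (Principle A).
— the witnesses: subject of the clause headed by 'assured'; c-commands the reflexive within its binding domain — allowed (Principle A).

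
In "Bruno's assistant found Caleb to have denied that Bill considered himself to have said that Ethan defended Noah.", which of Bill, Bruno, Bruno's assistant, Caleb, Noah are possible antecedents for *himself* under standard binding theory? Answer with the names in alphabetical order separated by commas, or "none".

Bill

*himself* is a reflexive; Principle A requires it to be bound within its binding domain — the clause headed by 'considered'.
— Bill: subject of the clause headed by 'considered'; c-commands the reflexive within its binding domain — allowed (Principle A).
— Bruno: possessor inside the subject DP of the matrix clause; does not c-command the reflexive — cannot bind it (Principle A).
— Bruno's assistant: subject of the matrix clause; c-commands the reflexive but lies outside its binding domain — cannot bind it (Principle A).
— Caleb: subject of the clause headed by 'denied'; c-commands the reflexive but lies outside its binding domain — cannot bind it (Principle A).
— Noah: object of the clause headed by 'defended'; does not c-command the reflexive — cannot bind it (Principle A).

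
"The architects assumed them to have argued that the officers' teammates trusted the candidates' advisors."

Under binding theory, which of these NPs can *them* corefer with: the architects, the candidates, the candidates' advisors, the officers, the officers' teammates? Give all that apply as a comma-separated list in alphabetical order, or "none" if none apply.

none

*them* is a pronoun; Principle B requires it to be free in its binding domain — the matrix clause.
— the architects: subject of the matrix clause; c-commands the pronoun within its binding domain — blocked (Principle B).
— the candidates: possessor inside the object DP of the clause headed by 'trusted'; is c-commanded by the pronoun; coreference would bind this R-expression — blocked (Principle C).
— the candidates' advisors: object of the clause headed by 'trusted'; is c-commanded by the pronoun; coreference would bind this R-expression — blocked (Principle C).
— the officers: possessor inside the subject DP of the clause headed by 'trusted'; is c-commanded by the pronoun; coreference would bind this R-expression — blocked (Principle C).
— the officers' teammates: subject of the clause headed by 'trusted'; is c-commanded by the pronoun; coreference would bind this R-expression — blocked (Principle C).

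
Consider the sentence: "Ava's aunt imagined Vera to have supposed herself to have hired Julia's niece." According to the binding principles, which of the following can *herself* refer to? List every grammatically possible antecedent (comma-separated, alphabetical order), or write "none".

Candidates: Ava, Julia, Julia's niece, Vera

*herself* is a reflexive; Principle A requires it to be bound within its binding domain — the clause headed by 'supposed'.
— Ava: possessor inside the subject DP of the matrix clause; does not c-command the reflexive — cannot bind it (Principle A).
— Julia: possessor inside the object DP of the clause headed by 'hired'; does not c-command the reflexive — cannot bind it (Principle A).
— Julia's niece: object of the clause headed by 'hired'; does not c-command the reflexive — cannot bind it (Principle A).
— Vera: subject of the clause headed by 'supposed'; c-commands the reflexive within its binding domain — allowed (Principle A).

Vera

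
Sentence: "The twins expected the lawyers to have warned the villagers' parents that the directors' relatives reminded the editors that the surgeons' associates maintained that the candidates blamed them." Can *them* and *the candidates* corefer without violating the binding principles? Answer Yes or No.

*the candidates* is an R-expression; Principle C requires it to be free (not bound by any c-commanding expression).
— them: object of the clause headed by 'blamed'; the R-expression locally c-commands the pronoun — coreference blocked (Principle B on the pronoun).

No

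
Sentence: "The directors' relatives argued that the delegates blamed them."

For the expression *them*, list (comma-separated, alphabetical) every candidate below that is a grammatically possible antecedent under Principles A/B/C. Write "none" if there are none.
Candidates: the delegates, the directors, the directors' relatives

the directors, the directors' relatives

*them* is a pronoun; Principle B requires it to be free in its binding domain — the clause headed by 'blamed'.
— the delegates: subject of the clause headed by 'blamed'; c-commands the pronoun within its binding domain — blocked (Principle B).
— the directors: possessor inside the subject DP of the matrix clause; does not c-command the pronoun — Principle B does not apply; allowed.
— the directors' relatives: subject of the matrix clause; c-commands the pronoun but lies outside its binding domain — allowed.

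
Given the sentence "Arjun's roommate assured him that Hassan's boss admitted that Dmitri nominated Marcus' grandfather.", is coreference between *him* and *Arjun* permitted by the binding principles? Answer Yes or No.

*him* is a pronoun; Principle B requires it to be free in its binding domain — the matrix clause.
— Arjun: possessor inside the subject DP of the matrix clause; does not c-command the pronoun — Principle B does not apply; allowed.

Yes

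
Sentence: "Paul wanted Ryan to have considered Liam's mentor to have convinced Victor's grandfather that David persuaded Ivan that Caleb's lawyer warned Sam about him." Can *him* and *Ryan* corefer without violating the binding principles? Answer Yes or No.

Yes

*Ryan* is an R-expression; Principle C requires it to be free (not bound by any c-commanding expression).
— him: second object of the clause headed by 'warned'; the pronoun does not c-command the R-expression — coreference allowed.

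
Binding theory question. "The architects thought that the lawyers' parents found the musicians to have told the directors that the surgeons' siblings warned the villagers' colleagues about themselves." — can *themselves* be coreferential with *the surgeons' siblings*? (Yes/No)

Yes

*themselves* is a reflexive; Principle A requires it to be bound within its binding domain — the clause headed by 'warned'.
— the surgeons' siblings: subject of the clause headed by 'warned'; c-commands the reflexive within its binding domain — allowed (Principle A).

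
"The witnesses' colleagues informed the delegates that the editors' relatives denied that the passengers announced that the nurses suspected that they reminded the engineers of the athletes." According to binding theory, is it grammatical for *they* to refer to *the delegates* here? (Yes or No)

*the delegates* is an R-expression; Principle C requires it to be free (not bound by any c-commanding expression).
— they: subject of the clause headed by 'reminded'; the pronoun does not c-command the R-expression — coreference allowed.

Yes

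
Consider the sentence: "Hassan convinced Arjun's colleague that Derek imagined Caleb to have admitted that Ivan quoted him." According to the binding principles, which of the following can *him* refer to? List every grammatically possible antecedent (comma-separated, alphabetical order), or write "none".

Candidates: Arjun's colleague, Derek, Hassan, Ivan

Arjun's colleague, Derek, Hassan

*him* is a pronoun; Principle B requires it to be free in its binding domain — the clause headed by 'quoted'.
— Arjun's colleague: object of the matrix clause; c-commands the pronoun but lies outside its binding domain — allowed.
— Derek: subject of the clause headed by 'imagined'; c-commands the pronoun but lies outside its binding domain — allowed.
— Hassan: subject of the matrix clause; c-commands the pronoun but lies outside its binding domain — allowed.
— Ivan: subject of the clause headed by 'quoted'; c-commands the pronoun within its binding domain — blocked (Principle B).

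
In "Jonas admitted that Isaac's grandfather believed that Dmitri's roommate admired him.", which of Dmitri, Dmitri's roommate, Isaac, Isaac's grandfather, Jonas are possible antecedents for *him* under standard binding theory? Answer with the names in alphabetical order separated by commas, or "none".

Dmitri, Isaac, Isaac's grandfather, Jonas

*him* is a pronoun; Principle B requires it to be free in its binding domain — the clause headed by 'admired'.
— Dmitri: possessor inside the subject DP of the clause headed by 'admired'; does not c-command the pronoun — Principle B does not apply; allowed.
— Dmitri's roommate: subject of the clause headed by 'admired'; c-commands the pronoun within its binding domain — blocked (Principle B).
— Isaac: possessor inside the subject DP of the clause headed by 'believed'; does not c-command the pronoun — Principle B does not apply; allowed.
— Isaac's grandfather: subject of the clause headed by 'believed'; c-commands the pronoun but lies outside its binding domain — allowed.
— Jonas: subject of the matrix clause; c-commands the pronoun but lies outside its binding domain — allowed.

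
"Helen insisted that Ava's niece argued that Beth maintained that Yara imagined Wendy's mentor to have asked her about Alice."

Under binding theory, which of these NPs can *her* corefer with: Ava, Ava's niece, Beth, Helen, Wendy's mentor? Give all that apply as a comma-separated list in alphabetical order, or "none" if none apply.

*her* is a pronoun; Principle B requires it to be free in its binding domain — the clause headed by 'asked'.
— Ava: possessor inside the subject DP of the clause headed by 'argued'; does not c-command the pronoun — Principle B does not apply; allowed.
— Ava's niece: subject of the clause headed by 'argued'; c-commands the pronoun but lies outside its binding domain — allowed.
— Beth: subject of the clause headed by 'maintained'; c-commands the pronoun but lies outside its binding domain — allowed.
— Helen: subject of the matrix clause; c-commands the pronoun but lies outside its binding domain — allowed.
— Wendy's mentor: subject of the clause headed by 'asked'; c-commands the pronoun within its binding domain — blocked (Principle B).

Ava, Ava's niece, Beth, Helen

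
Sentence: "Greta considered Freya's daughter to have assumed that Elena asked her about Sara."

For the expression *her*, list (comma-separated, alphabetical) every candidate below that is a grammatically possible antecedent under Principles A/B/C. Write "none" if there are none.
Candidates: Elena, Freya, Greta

Freya, Greta

*her* is a pronoun; Principle B requires it to be free in its binding domain — the clause headed by 'asked'.
— Elena: subject of the clause headed by 'asked'; c-commands the pronoun within its binding domain — blocked (Principle B).
— Freya: possessor inside the subject DP of the clause headed by 'assumed'; does not c-command the pronoun — Principle B does not apply; allowed.
— Greta: subject of the matrix clause; c-commands the pronoun but lies outside its binding domain — allowed.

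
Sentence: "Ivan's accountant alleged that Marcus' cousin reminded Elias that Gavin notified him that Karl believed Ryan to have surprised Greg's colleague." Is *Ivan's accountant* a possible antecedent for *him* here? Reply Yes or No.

Yes

*him* is a pronoun; Principle B requires it to be free in its binding domain — the clause headed by 'notified'.
— Ivan's accountant: subject of the matrix clause; c-commands the pronoun but lies outside its binding domain — allowed.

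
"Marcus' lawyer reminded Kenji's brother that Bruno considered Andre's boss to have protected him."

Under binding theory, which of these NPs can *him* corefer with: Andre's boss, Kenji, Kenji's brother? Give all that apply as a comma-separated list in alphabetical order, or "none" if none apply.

Kenji, Kenji's brother

*him* is a pronoun; Principle B requires it to be free in its binding domain — the clause headed by 'protected'.
— Andre's boss: subject of the clause headed by 'protected'; c-commands the pronoun within its binding domain — blocked (Principle B).
— Kenji: possessor inside the object DP of the matrix clause; does not c-command the pronoun — Principle B does not apply; allowed.
— Kenji's brother: object of the matrix clause; c-commands the pronoun but lies outside its binding domain — allowed.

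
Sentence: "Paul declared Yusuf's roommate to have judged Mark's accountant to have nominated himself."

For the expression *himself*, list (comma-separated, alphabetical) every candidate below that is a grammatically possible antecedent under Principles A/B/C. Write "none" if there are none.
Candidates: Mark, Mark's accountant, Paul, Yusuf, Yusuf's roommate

Mark's accountant

*himself* is a reflexive; Principle A requires it to be bound within its binding domain — the clause headed by 'nominated'.
— Mark: possessor inside the subject DP of the clause headed by 'nominated'; does not c-command the reflexive — cannot bind it (Principle A).
— Mark's accountant: subject of the clause headed by 'nominated'; c-commands the reflexive within its binding domain — allowed (Principle A).
— Paul: subject of the matrix clause; c-commands the reflexive but lies outside its binding domain — cannot bind it (Principle A).
— Yusuf: possessor inside the subject DP of the clause headed by 'judged'; does not c-command the reflexive — cannot bind it (Principle A).
— Yusuf's roommate: subject of the clause headed by 'judged'; c-commands the reflexive but lies outside its binding domain — cannot bind it (Principle A).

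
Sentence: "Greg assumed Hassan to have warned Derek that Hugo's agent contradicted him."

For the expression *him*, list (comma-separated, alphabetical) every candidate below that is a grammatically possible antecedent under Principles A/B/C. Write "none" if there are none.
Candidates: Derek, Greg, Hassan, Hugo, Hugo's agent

*him* is a pronoun; Principle B requires it to be free in its binding domain — the clause headed by 'contradicted'.
— Derek: object of the clause headed by 'warned'; c-commands the pronoun but lies outside its binding domain — allowed.
— Greg: subject of the matrix clause; c-commands the pronoun but lies outside its binding domain — allowed.
— Hassan: subject of the clause headed by 'warned'; c-commands the pronoun but lies outside its binding domain — allowed.
— Hugo: possessor inside the subject DP of the clause headed by 'contradicted'; does not c-command the pronoun — Principle B does not apply; allowed.
— Hugo's agent: subject of the clause headed by 'contradicted'; c-commands the pronoun within its binding domain — blocked (Principle B).

Derek, Greg, Hassan, Hugo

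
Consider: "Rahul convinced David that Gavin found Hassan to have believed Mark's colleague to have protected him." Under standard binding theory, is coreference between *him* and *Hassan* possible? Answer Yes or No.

*Hassan* is an R-expression; Principle C requires it to be free (not bound by any c-commanding expression).
— him: object of the clause headed by 'protected'; the pronoun does not c-command the R-expression — coreference allowed.

Yes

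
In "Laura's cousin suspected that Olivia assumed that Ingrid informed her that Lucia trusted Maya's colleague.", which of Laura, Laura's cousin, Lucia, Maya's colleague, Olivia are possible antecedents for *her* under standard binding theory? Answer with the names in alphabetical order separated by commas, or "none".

Laura, Laura's cousin, Olivia

*her* is a pronoun; Principle B requires it to be free in its binding domain — the clause headed by 'informed'.
— Laura: possessor inside the subject DP of the matrix clause; does not c-command the pronoun — Principle B does not apply; allowed.
— Laura's cousin: subject of the matrix clause; c-commands the pronoun but lies outside its binding domain — allowed.
— Lucia: subject of the clause headed by 'trusted'; is c-commanded by the pronoun; coreference would bind this R-expression — blocked (Principle C).
— Maya's colleague: object of the clause headed by 'trusted'; is c-commanded by the pronoun; coreference would bind this R-expression — blocked (Principle C).
— Olivia: subject of the clause headed by 'assumed'; c-commands the pronoun but lies outside its binding domain — allowed.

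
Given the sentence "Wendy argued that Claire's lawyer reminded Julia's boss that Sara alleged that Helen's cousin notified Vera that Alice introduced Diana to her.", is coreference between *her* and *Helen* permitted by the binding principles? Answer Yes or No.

*her* is a pronoun; Principle B requires it to be free in its binding domain — the clause headed by 'introduced'.
— Helen: possessor inside the subject DP of the clause headed by 'notified'; does not c-command the pronoun — Principle B does not apply; allowed.

Yes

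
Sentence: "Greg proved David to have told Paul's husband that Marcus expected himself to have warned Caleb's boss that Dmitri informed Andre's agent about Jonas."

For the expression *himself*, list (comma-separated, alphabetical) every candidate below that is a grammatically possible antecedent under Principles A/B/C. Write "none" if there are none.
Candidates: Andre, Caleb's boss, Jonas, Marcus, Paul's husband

Marcus

*himself* is a reflexive; Principle A requires it to be bound within its binding domain — the clause headed by 'expected'.
— Andre: possessor inside the object DP of the clause headed by 'informed'; does not c-command the reflexive — cannot bind it (Principle A).
— Caleb's boss: object of the clause headed by 'warned'; does not c-command the reflexive — cannot bind it (Principle A).
— Jonas: second object of the clause headed by 'informed'; does not c-command the reflexive — cannot bind it (Principle A).
— Marcus: subject of the clause headed by 'expected'; c-commands the reflexive within its binding domain — allowed (Principle A).
— Paul's husband: object of the clause headed by 'told'; c-commands the reflexive but lies outside its binding domain — cannot bind it (Principle A).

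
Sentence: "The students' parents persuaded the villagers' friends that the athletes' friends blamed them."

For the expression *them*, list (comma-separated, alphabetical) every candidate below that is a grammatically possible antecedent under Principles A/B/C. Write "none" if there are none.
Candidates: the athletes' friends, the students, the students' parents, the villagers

the students, the students' parents, the villagers

*them* is a pronoun; Principle B requires it to be free in its binding domain — the clause headed by 'blamed'.
— the athletes' friends: subject of the clause headed by 'blamed'; c-commands the pronoun within its binding domain — blocked (Principle B).
— the students: possessor inside the subject DP of the matrix clause; does not c-command the pronoun — Principle B does not apply; allowed.
— the students' parents: subject of the matrix clause; c-commands the pronoun but lies outside its binding domain — allowed.
— the villagers: possessor inside the object DP of the matrix clause; does not c-command the pronoun — Principle B does not apply; allowed.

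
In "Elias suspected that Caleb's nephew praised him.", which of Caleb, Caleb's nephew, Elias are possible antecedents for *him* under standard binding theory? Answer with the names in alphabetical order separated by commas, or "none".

Caleb, Elias

*him* is a pronoun; Principle B requires it to be free in its binding domain — the clause headed by 'praised'.
— Caleb: possessor inside the subject DP of the clause headed by 'praised'; does not c-command the pronoun — Principle B does not apply; allowed.
— Caleb's nephew: subject of the clause headed by 'praised'; c-commands the pronoun within its binding domain — blocked (Principle B).
— Elias: subject of the matrix clause; c-commands the pronoun but lies outside its binding domain — allowed.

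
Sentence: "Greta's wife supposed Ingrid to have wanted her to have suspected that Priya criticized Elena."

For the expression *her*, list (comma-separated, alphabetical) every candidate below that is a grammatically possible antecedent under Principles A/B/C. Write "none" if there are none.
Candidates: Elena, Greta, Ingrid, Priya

*her* is a pronoun; Principle B requires it to be free in its binding domain — the clause headed by 'wanted'.
— Elena: object of the clause headed by 'criticized'; is c-commanded by the pronoun; coreference would bind this R-expression — blocked (Principle C).
— Greta: possessor inside the subject DP of the matrix clause; does not c-command the pronoun — Principle B does not apply; allowed.
— Ingrid: subject of the clause headed by 'wanted'; c-commands the pronoun within its binding domain — blocked (Principle B).
— Priya: subject of the clause headed by 'criticized'; is c-commanded by the pronoun; coreference would bind this R-expression — blocked (Principle C).

Greta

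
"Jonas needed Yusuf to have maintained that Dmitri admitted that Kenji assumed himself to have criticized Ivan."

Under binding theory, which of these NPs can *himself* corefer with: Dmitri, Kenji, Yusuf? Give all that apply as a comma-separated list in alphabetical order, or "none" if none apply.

*himself* is a reflexive; Principle A requires it to be bound within its binding domain — the clause headed by 'assumed'.
— Dmitri: subject of the clause headed by 'admitted'; c-commands the reflexive but lies outside its binding domain — cannot bind it (Principle A).
— Kenji: subject of the clause headed by 'assumed'; c-commands the reflexive within its binding domain — allowed (Principle A).
— Yusuf: subject of the clause headed by 'maintained'; c-commands the reflexive but lies outside its binding domain — cannot bind it (Principle A).

Kenji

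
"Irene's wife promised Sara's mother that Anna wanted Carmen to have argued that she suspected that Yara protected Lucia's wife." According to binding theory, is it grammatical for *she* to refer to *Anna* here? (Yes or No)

Yes

*Anna* is an R-expression; Principle C requires it to be free (not bound by any c-commanding expression).
— she: subject of the clause headed by 'suspected'; the pronoun does not c-command the R-expression — coreference allowed.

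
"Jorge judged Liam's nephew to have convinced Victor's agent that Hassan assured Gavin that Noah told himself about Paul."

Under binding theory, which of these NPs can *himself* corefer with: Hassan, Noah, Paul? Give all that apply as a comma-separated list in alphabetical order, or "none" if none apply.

*himself* is a reflexive; Principle A requires it to be bound within its binding domain — the clause headed by 'told'.
— Hassan: subject of the clause headed by 'assured'; c-commands the reflexive but lies outside its binding domain — cannot bind it (Principle A).
— Noah: subject of the clause headed by 'told'; c-commands the reflexive within its binding domain — allowed (Principle A).
— Paul: second object of the clause headed by 'told'; does not c-command the reflexive — cannot bind it (Principle A).

Noah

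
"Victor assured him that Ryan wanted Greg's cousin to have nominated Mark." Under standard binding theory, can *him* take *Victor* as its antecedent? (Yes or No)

No

*him* is a pronoun; Principle B requires it to be free in its binding domain — the matrix clause.
— Victor: subject of the matrix clause; c-commands the pronoun within its binding domain — blocked (Principle B).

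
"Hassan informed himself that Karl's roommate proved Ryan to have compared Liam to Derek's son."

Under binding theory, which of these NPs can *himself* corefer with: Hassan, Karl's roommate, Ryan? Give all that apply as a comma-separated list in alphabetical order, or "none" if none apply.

*himself* is a reflexive; Principle A requires it to be bound within its binding domain — the matrix clause.
— Hassan: subject of the matrix clause; c-commands the reflexive within its binding domain — allowed (Principle A).
— Karl's roommate: subject of the clause headed by 'proved'; does not c-command the reflexive — cannot bind it (Principle A).
— Ryan: subject of the clause headed by 'compared'; does not c-command the reflexive — cannot bind it (Principle A).

Hassan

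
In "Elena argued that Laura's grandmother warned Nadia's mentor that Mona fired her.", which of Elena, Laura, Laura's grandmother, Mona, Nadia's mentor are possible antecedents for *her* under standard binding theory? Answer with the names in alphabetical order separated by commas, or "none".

*her* is a pronoun; Principle B requires it to be free in its binding domain — the clause headed by 'fired'.
— Elena: subject of the matrix clause; c-commands the pronoun but lies outside its binding domain — allowed.
— Laura: possessor inside the subject DP of the clause headed by 'warned'; does not c-command the pronoun — Principle B does not apply; allowed.
— Laura's grandmother: subject of the clause headed by 'warned'; c-commands the pronoun but lies outside its binding domain — allowed.
— Mona: subject of the clause headed by 'fired'; c-commands the pronoun within its binding domain — blocked (Principle B).
— Nadia's mentor: object of the clause headed by 'warned'; c-commands the pronoun but lies outside its binding domain — allowed.

Elena, Laura, Laura's grandmother, Nadia's mentor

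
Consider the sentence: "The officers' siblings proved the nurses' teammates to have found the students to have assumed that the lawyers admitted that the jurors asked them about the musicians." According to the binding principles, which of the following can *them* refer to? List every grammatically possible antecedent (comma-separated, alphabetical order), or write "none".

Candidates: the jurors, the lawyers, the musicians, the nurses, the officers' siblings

*them* is a pronoun; Principle B requires it to be free in its binding domain — the clause headed by 'asked'.
— the jurors: subject of the clause headed by 'asked'; c-commands the pronoun within its binding domain — blocked (Principle B).
— the lawyers: subject of the clause headed by 'admitted'; c-commands the pronoun but lies outside its binding domain — allowed.
— the musicians: second object of the clause headed by 'asked'; is c-commanded by the pronoun; coreference would bind this R-expression — blocked (Principle C).
— the nurses: possessor inside the subject DP of the clause headed by 'found'; does not c-command the pronoun — Principle B does not apply; allowed.
— the officers' siblings: subject of the matrix clause; c-commands the pronoun but lies outside its binding domain — allowed.

the lawyers, the nurses, the officers' siblings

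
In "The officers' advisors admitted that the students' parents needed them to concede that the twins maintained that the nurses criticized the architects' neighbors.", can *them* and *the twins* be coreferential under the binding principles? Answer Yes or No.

No

*the twins* is an R-expression; Principle C requires it to be free (not bound by any c-commanding expression).
— them: subject of the clause headed by 'concede'; the pronoun c-commands the R-expression — coreference blocked (Principle C).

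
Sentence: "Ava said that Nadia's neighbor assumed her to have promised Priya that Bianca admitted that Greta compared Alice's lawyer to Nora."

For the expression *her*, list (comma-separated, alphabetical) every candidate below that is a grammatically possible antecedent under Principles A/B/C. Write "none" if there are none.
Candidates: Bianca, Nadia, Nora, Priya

Nadia

*her* is a pronoun; Principle B requires it to be free in its binding domain — the clause headed by 'assumed'.
— Bianca: subject of the clause headed by 'admitted'; is c-commanded by the pronoun; coreference would bind this R-expression — blocked (Principle C).
— Nadia: possessor inside the subject DP of the clause headed by 'assumed'; does not c-command the pronoun — Principle B does not apply; allowed.
— Nora: second object of the clause headed by 'compared'; is c-commanded by the pronoun; coreference would bind this R-expression — blocked (Principle C).
— Priya: object of the clause headed by 'promised'; is c-commanded by the pronoun; coreference would bind this R-expression — blocked (Principle C).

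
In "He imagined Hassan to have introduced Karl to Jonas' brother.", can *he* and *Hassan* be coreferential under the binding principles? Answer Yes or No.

No

*Hassan* is an R-expression; Principle C requires it to be free (not bound by any c-commanding expression).
— he: subject of the matrix clause; the pronoun c-commands the R-expression — coreference blocked (Principle C).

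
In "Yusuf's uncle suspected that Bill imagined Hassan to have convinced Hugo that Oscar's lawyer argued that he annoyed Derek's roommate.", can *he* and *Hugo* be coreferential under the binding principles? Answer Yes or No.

Yes

*Hugo* is an R-expression; Principle C requires it to be free (not bound by any c-commanding expression).
— he: subject of the clause headed by 'annoyed'; the pronoun does not c-command the R-expression — coreference allowed.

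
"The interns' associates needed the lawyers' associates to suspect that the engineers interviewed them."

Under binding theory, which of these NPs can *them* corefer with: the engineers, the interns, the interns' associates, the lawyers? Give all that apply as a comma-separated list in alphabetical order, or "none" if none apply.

*them* is a pronoun; Principle B requires it to be free in its binding domain — the clause headed by 'interviewed'.
— the engineers: subject of the clause headed by 'interviewed'; c-commands the pronoun within its binding domain — blocked (Principle B).
— the interns: possessor inside the subject DP of the matrix clause; does not c-command the pronoun — Principle B does not apply; allowed.
— the interns' associates: subject of the matrix clause; c-commands the pronoun but lies outside its binding domain — allowed.
— the lawyers: possessor inside the subject DP of the clause headed by 'suspect'; does not c-command the pronoun — Principle B does not apply; allowed.

the interns, the interns' associates, the lawyers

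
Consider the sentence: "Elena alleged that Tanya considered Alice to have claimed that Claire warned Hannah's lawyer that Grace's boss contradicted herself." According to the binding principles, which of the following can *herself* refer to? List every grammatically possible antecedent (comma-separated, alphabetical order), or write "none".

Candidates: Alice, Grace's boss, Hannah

*herself* is a reflexive; Principle A requires it to be bound within its binding domain — the clause headed by 'contradicted'.
— Alice: subject of the clause headed by 'claimed'; c-commands the reflexive but lies outside its binding domain — cannot bind it (Principle A).
— Grace's boss: subject of the clause headed by 'contradicted'; c-commands the reflexive within its binding domain — allowed (Principle A).
— Hannah: possessor inside the object DP of the clause headed by 'warned'; does not c-command the reflexive — cannot bind it (Principle A).

Grace's boss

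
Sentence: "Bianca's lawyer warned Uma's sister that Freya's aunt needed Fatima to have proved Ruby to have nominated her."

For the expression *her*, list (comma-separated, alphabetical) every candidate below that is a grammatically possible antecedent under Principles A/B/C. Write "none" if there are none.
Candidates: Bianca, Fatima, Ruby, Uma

Bianca, Fatima, Uma

*her* is a pronoun; Principle B requires it to be free in its binding domain — the clause headed by 'nominated'.
— Bianca: possessor inside the subject DP of the matrix clause; does not c-command the pronoun — Principle B does not apply; allowed.
— Fatima: subject of the clause headed by 'proved'; c-commands the pronoun but lies outside its binding domain — allowed.
— Ruby: subject of the clause headed by 'nominated'; c-commands the pronoun within its binding domain — blocked (Principle B).
— Uma: possessor inside the object DP of the matrix clause; does not c-command the pronoun — Principle B does not apply; allowed.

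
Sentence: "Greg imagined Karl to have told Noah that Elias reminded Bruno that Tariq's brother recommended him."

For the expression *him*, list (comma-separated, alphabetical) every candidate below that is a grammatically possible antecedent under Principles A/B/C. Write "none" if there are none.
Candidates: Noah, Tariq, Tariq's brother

Noah, Tariq

*him* is a pronoun; Principle B requires it to be free in its binding domain — the clause headed by 'recommended'.
— Noah: object of the clause headed by 'told'; c-commands the pronoun but lies outside its binding domain — allowed.
— Tariq: possessor inside the subject DP of the clause headed by 'recommended'; does not c-command the pronoun — Principle B does not apply; allowed.
— Tariq's brother: subject of the clause headed by 'recommended'; c-commands the pronoun within its binding domain — blocked (Principle B).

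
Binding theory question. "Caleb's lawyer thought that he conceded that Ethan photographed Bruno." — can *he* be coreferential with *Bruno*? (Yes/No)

*he* is a pronoun; Principle B requires it to be free in its binding domain — the clause headed by 'conceded'.
— Bruno: object of the clause headed by 'photographed'; is c-commanded by the pronoun; coreference would bind this R-expression — blocked (Principle C).

No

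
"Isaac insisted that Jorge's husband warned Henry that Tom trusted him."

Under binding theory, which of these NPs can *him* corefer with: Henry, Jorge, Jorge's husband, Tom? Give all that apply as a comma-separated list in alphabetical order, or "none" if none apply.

*him* is a pronoun; Principle B requires it to be free in its binding domain — the clause headed by 'trusted'.
— Henry: object of the clause headed by 'warned'; c-commands the pronoun but lies outside its binding domain — allowed.
— Jorge: possessor inside the subject DP of the clause headed by 'warned'; does not c-command the pronoun — Principle B does not apply; allowed.
— Jorge's husband: subject of the clause headed by 'warned'; c-commands the pronoun but lies outside its binding domain — allowed.
— Tom: subject of the clause headed by 'trusted'; c-commands the pronoun within its binding domain — blocked (Principle B).

Henry, Jorge, Jorge's husband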